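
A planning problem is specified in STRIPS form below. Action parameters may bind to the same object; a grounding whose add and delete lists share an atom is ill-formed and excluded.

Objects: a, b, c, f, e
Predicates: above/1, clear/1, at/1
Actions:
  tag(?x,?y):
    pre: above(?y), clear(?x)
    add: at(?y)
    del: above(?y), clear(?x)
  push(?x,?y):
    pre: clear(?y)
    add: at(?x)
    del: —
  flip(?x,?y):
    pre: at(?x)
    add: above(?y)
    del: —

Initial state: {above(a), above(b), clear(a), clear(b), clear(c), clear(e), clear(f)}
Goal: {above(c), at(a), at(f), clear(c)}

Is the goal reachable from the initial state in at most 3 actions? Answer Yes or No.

1. tag(a,a)  →  {above(b), at(a), clear(b), clear(c), clear(e), clear(f)}
2. push(f,b)  →  {above(b), at(a), at(f), clear(b), clear(c), clear(e), clear(f)}
3. flip(a,c)  →  {above(b), above(c), at(a), at(f), clear(b), clear(c), clear(e), clear(f)}
optimal plan length = 3; 3 ≤ 3

Yes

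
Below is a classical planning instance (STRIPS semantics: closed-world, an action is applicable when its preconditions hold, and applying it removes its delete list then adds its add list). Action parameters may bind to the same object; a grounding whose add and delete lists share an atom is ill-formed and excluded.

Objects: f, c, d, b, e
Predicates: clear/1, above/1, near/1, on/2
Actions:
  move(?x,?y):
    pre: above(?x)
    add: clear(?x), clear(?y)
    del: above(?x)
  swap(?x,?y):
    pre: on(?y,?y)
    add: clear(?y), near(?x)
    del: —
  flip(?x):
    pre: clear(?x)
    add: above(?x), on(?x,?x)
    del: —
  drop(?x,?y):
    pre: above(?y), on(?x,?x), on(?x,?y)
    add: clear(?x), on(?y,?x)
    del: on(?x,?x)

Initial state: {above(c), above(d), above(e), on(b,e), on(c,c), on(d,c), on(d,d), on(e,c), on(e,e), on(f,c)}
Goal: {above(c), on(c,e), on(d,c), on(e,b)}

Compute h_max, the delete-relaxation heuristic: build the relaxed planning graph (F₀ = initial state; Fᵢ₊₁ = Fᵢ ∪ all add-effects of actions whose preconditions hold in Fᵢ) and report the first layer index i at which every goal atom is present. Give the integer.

F0 = init (10 atoms)
F1 = F0 ∪ {clear(b), clear(c), clear(d), clear(e), clear(f), near(b), near(c), near(d), near(e), near(f), on(c,d), on(c,e)}  (22 atoms)
F2 = F1 ∪ {above(b), above(f), on(b,b), on(f,f)}  (26 atoms)
F3 = F2 ∪ {on(c,f), on(e,b)}  (28 atoms)
goal ⊆ F3  ⇒  h_max = 3

3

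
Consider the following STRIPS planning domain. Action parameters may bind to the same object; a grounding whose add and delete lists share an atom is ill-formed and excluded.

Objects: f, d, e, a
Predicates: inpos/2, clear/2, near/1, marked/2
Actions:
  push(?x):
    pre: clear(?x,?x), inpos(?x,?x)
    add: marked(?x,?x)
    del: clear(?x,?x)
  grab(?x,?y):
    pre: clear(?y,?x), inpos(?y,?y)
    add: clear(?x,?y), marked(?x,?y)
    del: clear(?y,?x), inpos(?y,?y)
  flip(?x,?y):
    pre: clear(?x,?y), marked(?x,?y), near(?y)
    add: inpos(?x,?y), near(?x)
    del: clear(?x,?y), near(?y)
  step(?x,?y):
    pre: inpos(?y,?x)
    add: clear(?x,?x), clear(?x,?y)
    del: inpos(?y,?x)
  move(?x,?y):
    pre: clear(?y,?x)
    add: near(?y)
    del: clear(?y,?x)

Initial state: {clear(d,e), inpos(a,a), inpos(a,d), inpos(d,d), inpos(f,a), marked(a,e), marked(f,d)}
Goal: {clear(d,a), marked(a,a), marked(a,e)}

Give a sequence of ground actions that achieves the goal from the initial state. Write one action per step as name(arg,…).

1. step(d,a)  →  {clear(d,a), clear(d,d), clear(d,e), inpos(a,a), inpos(d,d), inpos(f,a), marked(a,e), marked(f,d)}
2. step(a,f)  →  {clear(a,a), clear(a,f), clear(d,a), clear(d,d), clear(d,e), inpos(a,a), inpos(d,d), marked(a,e), marked(f,d)}
3. push(a)  →  {clear(a,f), clear(d,a), clear(d,d), clear(d,e), inpos(a,a), inpos(d,d), marked(a,a), marked(a,e), marked(f,d)}

step(d,a); step(a,f); push(a)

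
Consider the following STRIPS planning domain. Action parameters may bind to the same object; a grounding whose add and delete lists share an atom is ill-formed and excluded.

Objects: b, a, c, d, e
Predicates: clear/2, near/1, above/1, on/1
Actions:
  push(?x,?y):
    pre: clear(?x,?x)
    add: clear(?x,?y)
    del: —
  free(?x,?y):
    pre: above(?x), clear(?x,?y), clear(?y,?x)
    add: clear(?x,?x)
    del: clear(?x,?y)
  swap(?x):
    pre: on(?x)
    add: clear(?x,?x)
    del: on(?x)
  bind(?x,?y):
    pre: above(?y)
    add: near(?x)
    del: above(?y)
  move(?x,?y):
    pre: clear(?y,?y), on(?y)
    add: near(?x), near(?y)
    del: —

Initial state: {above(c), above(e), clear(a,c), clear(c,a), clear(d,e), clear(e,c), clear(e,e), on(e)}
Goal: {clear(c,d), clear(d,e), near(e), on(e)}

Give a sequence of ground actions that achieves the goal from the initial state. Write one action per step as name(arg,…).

free(c,a); push(c,d); bind(e,c)

1. free(c,a)  →  {above(c), above(e), clear(a,c), clear(c,c), clear(d,e), clear(e,c), clear(e,e), on(e)}
2. push(c,d)  →  {above(c), above(e), clear(a,c), clear(c,c), clear(c,d), clear(d,e), clear(e,c), clear(e,e), on(e)}
3. bind(e,c)  →  {above(e), clear(a,c), clear(c,c), clear(c,d), clear(d,e), clear(e,c), clear(e,e), near(e), on(e)}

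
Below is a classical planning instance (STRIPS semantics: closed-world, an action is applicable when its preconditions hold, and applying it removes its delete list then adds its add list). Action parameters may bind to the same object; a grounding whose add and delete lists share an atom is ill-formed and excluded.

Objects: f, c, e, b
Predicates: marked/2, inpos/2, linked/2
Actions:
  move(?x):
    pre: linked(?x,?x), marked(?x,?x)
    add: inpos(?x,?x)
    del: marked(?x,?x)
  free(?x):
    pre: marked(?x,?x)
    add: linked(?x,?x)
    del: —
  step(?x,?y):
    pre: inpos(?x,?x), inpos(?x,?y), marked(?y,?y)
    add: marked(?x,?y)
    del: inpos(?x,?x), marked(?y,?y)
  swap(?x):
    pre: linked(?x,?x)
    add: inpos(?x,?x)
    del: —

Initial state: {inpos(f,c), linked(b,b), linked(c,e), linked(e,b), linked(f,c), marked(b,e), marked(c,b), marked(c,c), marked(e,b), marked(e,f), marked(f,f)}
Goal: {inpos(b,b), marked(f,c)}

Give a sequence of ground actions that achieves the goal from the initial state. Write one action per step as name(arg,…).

1. free(f)  →  {inpos(f,c), linked(b,b), linked(c,e), linked(e,b), linked(f,c), linked(f,f), marked(b,e), marked(c,b), marked(c,c), marked(e,b), marked(e,f), marked(f,f)}
2. move(f)  →  {inpos(f,c), inpos(f,f), linked(b,b), linked(c,e), linked(e,b), linked(f,c), linked(f,f), marked(b,e), marked(c,b), marked(c,c), marked(e,b), marked(e,f)}
3. step(f,c)  →  {inpos(f,c), linked(b,b), linked(c,e), linked(e,b), linked(f,c), linked(f,f), marked(b,e), marked(c,b), marked(e,b), marked(e,f), marked(f,c)}
4. swap(b)  →  {inpos(b,b), inpos(f,c), linked(b,b), linked(c,e), linked(e,b), linked(f,c), linked(f,f), marked(b,e), marked(c,b), marked(e,b), marked(e,f), marked(f,c)}

free(f); move(f); step(f,c); swap(b)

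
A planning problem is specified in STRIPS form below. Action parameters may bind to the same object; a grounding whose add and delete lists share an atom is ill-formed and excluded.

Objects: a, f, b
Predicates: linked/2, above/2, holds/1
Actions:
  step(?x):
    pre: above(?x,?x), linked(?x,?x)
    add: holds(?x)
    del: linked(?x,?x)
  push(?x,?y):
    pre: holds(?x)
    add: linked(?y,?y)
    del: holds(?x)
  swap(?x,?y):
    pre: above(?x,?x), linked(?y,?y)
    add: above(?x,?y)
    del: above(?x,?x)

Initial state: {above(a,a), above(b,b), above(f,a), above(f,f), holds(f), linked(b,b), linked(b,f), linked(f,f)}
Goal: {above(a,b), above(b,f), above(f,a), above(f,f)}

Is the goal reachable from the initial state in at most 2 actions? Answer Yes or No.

1. swap(a,b)  →  {above(a,b), above(b,b), above(f,a), above(f,f), holds(f), linked(b,b), linked(b,f), linked(f,f)}
2. swap(b,f)  →  {above(a,b), above(b,f), above(f,a), above(f,f), holds(f), linked(b,b), linked(b,f), linked(f,f)}
optimal plan length = 2; 2 ≤ 2

Yes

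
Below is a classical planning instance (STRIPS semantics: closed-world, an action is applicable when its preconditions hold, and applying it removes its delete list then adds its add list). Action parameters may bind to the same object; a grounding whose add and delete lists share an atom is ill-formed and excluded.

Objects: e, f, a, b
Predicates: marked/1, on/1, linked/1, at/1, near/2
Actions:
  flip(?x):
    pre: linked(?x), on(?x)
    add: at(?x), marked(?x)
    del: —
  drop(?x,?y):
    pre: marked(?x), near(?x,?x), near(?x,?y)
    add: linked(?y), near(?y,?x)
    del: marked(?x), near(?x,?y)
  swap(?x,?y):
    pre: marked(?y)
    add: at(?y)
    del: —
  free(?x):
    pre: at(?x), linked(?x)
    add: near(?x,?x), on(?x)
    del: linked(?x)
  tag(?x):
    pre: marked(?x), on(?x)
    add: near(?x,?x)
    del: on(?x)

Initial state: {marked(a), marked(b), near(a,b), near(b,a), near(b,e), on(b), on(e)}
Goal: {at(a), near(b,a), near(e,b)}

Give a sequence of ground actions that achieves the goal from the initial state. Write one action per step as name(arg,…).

swap(e,a); tag(b); drop(b,e)

1. swap(e,a)  →  {at(a), marked(a), marked(b), near(a,b), near(b,a), near(b,e), on(b), on(e)}
2. tag(b)  →  {at(a), marked(a), marked(b), near(a,b), near(b,a), near(b,b), near(b,e), on(e)}
3. drop(b,e)  →  {at(a), linked(e), marked(a), near(a,b), near(b,a), near(b,b), near(e,b), on(e)}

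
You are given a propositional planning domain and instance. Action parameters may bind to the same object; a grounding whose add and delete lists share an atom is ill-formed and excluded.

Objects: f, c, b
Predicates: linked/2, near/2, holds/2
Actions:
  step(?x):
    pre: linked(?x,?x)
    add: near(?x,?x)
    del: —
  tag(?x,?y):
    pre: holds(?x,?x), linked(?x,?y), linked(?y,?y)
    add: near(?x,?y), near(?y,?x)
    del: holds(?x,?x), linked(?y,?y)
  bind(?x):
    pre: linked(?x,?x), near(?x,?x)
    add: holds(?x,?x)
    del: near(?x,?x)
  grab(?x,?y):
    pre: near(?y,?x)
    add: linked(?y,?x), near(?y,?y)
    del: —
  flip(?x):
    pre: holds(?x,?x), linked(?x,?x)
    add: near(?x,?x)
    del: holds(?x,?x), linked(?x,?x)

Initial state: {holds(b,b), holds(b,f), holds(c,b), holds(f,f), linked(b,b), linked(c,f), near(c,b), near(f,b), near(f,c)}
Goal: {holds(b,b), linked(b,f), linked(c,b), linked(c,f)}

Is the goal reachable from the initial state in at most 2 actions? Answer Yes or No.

1. grab(b,f)  →  {holds(b,b), holds(b,f), holds(c,b), holds(f,f), linked(b,b), linked(c,f), linked(f,b), near(c,b), near(f,b), near(f,c), near(f,f)}
2. tag(f,b)  →  {holds(b,b), holds(b,f), holds(c,b), linked(c,f), linked(f,b), near(b,f), near(c,b), near(f,b), near(f,c), near(f,f)}
3. grab(f,b)  →  {holds(b,b), holds(b,f), holds(c,b), linked(b,f), linked(c,f), linked(f,b), near(b,b), near(b,f), near(c,b), near(f,b), near(f,c), near(f,f)}
4. grab(b,c)  →  {holds(b,b), holds(b,f), holds(c,b), linked(b,f), linked(c,b), linked(c,f), linked(f,b), near(b,b), near(b,f), near(c,b), near(c,c), near(f,b), near(f,c), near(f,f)}
optimal plan length = 4; 4 > 2

No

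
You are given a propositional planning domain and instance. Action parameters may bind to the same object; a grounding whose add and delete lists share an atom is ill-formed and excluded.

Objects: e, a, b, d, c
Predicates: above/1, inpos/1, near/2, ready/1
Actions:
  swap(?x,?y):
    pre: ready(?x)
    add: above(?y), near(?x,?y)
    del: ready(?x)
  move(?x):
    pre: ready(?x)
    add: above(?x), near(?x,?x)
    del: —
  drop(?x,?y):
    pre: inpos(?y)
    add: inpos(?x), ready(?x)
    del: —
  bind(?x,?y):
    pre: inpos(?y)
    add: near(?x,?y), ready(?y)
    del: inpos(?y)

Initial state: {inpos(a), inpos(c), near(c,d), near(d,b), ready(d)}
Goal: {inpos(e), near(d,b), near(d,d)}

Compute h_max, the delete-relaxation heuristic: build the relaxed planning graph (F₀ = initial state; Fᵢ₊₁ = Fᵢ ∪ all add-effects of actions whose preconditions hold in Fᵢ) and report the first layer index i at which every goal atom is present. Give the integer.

F0 = init (5 atoms)
F1 = F0 ∪ {above(a), above(b), above(c), above(d), above(e), inpos(b), inpos(d), inpos(e), near(a,a), near(a,c), near(b,a), near(b,c), near(c,a), near(c,c), near(d,a), near(d,c), near(d,d), near(d,e), near(e,a), near(e,c), ready(a), ready(b), ready(c), ready(e)}  (29 atoms)
goal ⊆ F1  ⇒  h_max = 1

1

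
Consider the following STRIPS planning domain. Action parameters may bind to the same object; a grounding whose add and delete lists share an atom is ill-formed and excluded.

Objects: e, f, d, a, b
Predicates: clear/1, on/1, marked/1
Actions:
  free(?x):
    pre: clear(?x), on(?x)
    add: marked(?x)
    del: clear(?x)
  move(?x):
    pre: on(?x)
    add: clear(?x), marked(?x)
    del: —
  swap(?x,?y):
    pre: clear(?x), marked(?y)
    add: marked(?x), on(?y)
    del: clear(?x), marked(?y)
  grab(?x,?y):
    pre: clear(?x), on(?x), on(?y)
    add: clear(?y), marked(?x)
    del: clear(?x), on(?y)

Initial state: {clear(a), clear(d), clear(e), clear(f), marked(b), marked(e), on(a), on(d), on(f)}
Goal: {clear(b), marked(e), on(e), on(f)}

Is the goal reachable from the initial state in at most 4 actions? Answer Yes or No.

1. swap(f,e)  →  {clear(a), clear(d), clear(e), marked(b), marked(f), on(a), on(d), on(e), on(f)}
2. swap(e,b)  →  {clear(a), clear(d), marked(e), marked(f), on(a), on(b), on(d), on(e), on(f)}
3. move(b)  →  {clear(a), clear(b), clear(d), marked(b), marked(e), marked(f), on(a), on(b), on(d), on(e), on(f)}
optimal plan length = 3; 3 ≤ 4

Yes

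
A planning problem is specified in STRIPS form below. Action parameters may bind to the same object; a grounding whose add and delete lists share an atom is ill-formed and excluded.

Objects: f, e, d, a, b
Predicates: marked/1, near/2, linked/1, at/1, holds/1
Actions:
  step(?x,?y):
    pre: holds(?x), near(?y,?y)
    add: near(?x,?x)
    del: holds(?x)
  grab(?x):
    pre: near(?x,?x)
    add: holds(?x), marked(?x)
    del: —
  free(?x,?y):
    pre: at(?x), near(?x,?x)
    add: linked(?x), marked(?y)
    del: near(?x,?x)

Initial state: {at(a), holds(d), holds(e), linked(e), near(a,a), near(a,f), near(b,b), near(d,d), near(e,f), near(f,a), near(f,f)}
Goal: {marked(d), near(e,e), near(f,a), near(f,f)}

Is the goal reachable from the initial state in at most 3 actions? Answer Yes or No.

Yes

1. step(e,f)  →  {at(a), holds(d), linked(e), near(a,a), near(a,f), near(b,b), near(d,d), near(e,e), near(e,f), near(f,a), near(f,f)}
2. grab(d)  →  {at(a), holds(d), linked(e), marked(d), near(a,a), near(a,f), near(b,b), near(d,d), near(e,e), near(e,f), near(f,a), near(f,f)}
optimal plan length = 2; 2 ≤ 3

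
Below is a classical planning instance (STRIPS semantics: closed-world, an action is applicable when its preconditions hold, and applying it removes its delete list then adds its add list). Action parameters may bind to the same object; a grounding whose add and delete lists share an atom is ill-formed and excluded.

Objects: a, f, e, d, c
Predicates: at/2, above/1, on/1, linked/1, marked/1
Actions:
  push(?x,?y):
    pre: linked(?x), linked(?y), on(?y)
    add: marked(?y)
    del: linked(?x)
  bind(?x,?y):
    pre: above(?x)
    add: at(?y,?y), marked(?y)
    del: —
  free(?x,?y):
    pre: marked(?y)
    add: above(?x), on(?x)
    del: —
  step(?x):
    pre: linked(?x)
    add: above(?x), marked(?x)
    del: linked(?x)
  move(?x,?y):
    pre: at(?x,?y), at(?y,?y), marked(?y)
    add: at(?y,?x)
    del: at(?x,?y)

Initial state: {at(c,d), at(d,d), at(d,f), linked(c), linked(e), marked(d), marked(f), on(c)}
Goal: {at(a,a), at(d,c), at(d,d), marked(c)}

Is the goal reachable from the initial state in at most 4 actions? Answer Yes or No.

1. step(c)  →  {above(c), at(c,d), at(d,d), at(d,f), linked(e), marked(c), marked(d), marked(f), on(c)}
2. bind(c,a)  →  {above(c), at(a,a), at(c,d), at(d,d), at(d,f), linked(e), marked(a), marked(c), marked(d), marked(f), on(c)}
3. move(c,d)  →  {above(c), at(a,a), at(d,c), at(d,d), at(d,f), linked(e), marked(a), marked(c), marked(d), marked(f), on(c)}
optimal plan length = 3; 3 ≤ 4

Yes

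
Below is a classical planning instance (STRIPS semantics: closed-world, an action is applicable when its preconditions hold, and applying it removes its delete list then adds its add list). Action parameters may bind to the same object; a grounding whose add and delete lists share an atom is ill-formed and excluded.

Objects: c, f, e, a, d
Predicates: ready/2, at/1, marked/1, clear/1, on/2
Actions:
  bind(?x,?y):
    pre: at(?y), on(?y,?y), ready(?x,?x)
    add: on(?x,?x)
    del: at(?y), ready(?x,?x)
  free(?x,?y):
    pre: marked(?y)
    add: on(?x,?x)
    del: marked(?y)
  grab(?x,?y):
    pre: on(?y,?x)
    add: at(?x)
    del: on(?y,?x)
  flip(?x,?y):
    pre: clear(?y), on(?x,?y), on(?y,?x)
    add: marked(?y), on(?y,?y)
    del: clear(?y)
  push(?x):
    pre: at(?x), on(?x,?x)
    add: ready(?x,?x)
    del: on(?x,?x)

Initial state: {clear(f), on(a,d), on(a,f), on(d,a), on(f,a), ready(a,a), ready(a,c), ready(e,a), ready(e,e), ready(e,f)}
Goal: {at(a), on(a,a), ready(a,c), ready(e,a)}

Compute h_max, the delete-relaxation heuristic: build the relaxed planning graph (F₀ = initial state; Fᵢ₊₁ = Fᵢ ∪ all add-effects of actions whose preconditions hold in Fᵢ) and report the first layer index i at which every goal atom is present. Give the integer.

2

F0 = init (10 atoms)
F1 = F0 ∪ {at(a), at(d), at(f), marked(f), on(f,f)}  (15 atoms)
F2 = F1 ∪ {on(a,a), on(c,c), on(d,d), on(e,e), ready(f,f)}  (20 atoms)
goal ⊆ F2  ⇒  h_max = 2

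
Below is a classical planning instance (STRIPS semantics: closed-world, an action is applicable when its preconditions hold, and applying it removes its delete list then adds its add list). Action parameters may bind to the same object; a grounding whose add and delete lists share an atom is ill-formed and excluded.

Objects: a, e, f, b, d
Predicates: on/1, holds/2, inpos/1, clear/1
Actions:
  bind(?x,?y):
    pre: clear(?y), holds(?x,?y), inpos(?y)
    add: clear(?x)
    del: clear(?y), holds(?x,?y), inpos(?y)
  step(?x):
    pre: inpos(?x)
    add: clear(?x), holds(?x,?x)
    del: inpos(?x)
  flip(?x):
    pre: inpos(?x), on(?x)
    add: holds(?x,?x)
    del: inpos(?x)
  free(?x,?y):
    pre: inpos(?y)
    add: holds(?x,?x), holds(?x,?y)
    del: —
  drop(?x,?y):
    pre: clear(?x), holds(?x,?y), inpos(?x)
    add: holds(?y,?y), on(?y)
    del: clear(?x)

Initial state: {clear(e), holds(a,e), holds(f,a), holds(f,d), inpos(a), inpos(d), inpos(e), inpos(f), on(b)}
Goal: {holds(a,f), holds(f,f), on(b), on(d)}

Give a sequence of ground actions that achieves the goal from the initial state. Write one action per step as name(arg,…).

free(a,f); step(f); free(e,d); drop(e,d)

1. free(a,f)  →  {clear(e), holds(a,a), holds(a,e), holds(a,f), holds(f,a), holds(f,d), inpos(a), inpos(d), inpos(e), inpos(f), on(b)}
2. step(f)  →  {clear(e), clear(f), holds(a,a), holds(a,e), holds(a,f), holds(f,a), holds(f,d), holds(f,f), inpos(a), inpos(d), inpos(e), on(b)}
3. free(e,d)  →  {clear(e), clear(f), holds(a,a), holds(a,e), holds(a,f), holds(e,d), holds(e,e), holds(f,a), holds(f,d), holds(f,f), inpos(a), inpos(d), inpos(e), on(b)}
4. drop(e,d)  →  {clear(f), holds(a,a), holds(a,e), holds(a,f), holds(d,d), holds(e,d), holds(e,e), holds(f,a), holds(f,d), holds(f,f), inpos(a), inpos(d), inpos(e), on(b), on(d)}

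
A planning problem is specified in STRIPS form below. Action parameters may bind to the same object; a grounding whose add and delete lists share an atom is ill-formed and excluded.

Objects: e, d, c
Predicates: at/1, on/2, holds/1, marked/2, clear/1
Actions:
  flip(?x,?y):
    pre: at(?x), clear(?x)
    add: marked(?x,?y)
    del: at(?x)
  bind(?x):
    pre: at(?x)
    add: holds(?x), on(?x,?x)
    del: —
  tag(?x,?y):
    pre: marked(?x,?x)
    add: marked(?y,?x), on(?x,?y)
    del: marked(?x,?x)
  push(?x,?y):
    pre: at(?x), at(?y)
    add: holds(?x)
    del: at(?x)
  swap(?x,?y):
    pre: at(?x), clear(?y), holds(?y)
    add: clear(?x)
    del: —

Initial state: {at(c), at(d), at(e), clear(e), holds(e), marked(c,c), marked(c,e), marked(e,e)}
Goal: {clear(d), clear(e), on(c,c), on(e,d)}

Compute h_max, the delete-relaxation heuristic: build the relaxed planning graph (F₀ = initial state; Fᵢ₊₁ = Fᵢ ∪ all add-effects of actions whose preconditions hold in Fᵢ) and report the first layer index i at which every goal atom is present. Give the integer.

F0 = init (8 atoms)
F1 = F0 ∪ {clear(c), clear(d), holds(c), holds(d), marked(d,c), marked(d,e), marked(e,c), marked(e,d), on(c,c), on(c,d), on(c,e), on(d,d), on(e,c), on(e,d), on(e,e)}  (23 atoms)
goal ⊆ F1  ⇒  h_max = 1

1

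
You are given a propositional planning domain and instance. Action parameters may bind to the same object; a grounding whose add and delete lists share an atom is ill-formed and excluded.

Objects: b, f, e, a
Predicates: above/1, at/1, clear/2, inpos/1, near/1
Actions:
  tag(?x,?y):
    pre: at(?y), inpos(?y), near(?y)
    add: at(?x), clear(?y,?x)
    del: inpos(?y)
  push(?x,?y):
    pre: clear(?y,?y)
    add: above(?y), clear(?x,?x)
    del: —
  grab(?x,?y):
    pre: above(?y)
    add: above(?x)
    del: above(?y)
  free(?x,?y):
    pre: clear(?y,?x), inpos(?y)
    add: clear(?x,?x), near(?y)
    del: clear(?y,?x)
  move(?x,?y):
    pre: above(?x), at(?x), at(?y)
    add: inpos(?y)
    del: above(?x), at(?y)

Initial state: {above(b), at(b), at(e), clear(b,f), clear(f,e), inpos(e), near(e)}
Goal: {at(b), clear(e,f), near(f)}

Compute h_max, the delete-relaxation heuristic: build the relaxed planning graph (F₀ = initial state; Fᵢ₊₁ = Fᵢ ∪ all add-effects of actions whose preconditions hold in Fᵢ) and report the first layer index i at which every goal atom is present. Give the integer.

F0 = init (7 atoms)
F1 = F0 ∪ {above(a), above(e), above(f), at(a), at(f), clear(e,a), clear(e,b), clear(e,e), clear(e,f), inpos(b)}  (17 atoms)
F2 = F1 ∪ {clear(a,a), clear(b,b), clear(f,f), inpos(a), inpos(f), near(b)}  (23 atoms)
F3 = F2 ∪ {clear(b,a), clear(b,e), near(f)}  (26 atoms)
goal ⊆ F3  ⇒  h_max = 3

3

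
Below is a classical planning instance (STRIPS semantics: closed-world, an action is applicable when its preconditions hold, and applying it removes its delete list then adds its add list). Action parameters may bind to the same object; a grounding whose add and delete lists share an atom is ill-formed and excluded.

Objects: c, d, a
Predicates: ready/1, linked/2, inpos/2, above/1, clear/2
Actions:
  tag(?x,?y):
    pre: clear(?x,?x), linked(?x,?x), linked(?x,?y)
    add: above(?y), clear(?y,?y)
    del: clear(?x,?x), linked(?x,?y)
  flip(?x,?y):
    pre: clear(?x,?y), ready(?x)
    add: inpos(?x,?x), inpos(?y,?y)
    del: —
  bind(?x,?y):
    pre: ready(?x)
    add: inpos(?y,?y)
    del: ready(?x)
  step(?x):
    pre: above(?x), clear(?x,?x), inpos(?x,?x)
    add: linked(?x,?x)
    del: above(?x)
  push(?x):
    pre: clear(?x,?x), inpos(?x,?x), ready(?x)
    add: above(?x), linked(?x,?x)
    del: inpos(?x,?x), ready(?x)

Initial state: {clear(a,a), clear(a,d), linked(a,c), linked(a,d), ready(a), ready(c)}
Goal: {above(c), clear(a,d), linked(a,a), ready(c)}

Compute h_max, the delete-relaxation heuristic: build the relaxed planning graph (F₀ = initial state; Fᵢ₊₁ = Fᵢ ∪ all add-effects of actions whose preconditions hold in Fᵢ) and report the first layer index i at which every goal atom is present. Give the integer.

F0 = init (6 atoms)
F1 = F0 ∪ {inpos(a,a), inpos(c,c), inpos(d,d)}  (9 atoms)
F2 = F1 ∪ {above(a), linked(a,a)}  (11 atoms)
F3 = F2 ∪ {above(c), above(d), clear(c,c), clear(d,d)}  (15 atoms)
goal ⊆ F3  ⇒  h_max = 3

3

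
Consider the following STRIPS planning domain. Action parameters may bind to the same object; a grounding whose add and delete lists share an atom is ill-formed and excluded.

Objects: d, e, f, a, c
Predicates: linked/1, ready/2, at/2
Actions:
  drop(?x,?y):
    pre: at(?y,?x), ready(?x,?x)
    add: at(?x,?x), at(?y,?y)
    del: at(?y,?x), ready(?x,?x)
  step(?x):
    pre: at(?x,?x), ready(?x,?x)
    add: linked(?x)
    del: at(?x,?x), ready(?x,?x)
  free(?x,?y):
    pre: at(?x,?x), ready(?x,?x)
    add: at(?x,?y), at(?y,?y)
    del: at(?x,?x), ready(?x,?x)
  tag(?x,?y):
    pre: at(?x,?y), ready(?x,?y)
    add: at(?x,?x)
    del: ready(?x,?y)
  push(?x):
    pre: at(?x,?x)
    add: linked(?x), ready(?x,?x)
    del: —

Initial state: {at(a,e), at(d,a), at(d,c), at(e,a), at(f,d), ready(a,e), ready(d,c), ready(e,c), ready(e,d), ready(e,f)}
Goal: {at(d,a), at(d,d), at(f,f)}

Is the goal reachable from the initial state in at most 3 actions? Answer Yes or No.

Yes

1. tag(d,c)  →  {at(a,e), at(d,a), at(d,c), at(d,d), at(e,a), at(f,d), ready(a,e), ready(e,c), ready(e,d), ready(e,f)}
2. push(d)  →  {at(a,e), at(d,a), at(d,c), at(d,d), at(e,a), at(f,d), linked(d), ready(a,e), ready(d,d), ready(e,c), ready(e,d), ready(e,f)}
3. drop(d,f)  →  {at(a,e), at(d,a), at(d,c), at(d,d), at(e,a), at(f,f), linked(d), ready(a,e), ready(e,c), ready(e,d), ready(e,f)}
optimal plan length = 3; 3 ≤ 3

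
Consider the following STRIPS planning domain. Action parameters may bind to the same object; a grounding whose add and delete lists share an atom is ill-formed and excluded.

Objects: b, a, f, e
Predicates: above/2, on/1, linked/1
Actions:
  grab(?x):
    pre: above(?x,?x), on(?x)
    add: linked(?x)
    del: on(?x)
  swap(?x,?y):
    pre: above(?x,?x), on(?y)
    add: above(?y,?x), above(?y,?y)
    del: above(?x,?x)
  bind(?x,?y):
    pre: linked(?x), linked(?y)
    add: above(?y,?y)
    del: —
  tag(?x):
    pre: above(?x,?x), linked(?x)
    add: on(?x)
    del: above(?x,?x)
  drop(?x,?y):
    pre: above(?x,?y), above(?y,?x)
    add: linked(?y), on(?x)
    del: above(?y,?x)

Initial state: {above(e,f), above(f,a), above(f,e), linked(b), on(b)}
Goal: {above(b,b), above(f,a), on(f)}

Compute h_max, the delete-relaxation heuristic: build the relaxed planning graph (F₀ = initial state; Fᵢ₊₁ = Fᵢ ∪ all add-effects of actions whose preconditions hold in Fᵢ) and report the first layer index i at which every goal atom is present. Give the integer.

F0 = init (5 atoms)
F1 = F0 ∪ {above(b,b), linked(e), linked(f), on(e), on(f)}  (10 atoms)
goal ⊆ F1  ⇒  h_max = 1

1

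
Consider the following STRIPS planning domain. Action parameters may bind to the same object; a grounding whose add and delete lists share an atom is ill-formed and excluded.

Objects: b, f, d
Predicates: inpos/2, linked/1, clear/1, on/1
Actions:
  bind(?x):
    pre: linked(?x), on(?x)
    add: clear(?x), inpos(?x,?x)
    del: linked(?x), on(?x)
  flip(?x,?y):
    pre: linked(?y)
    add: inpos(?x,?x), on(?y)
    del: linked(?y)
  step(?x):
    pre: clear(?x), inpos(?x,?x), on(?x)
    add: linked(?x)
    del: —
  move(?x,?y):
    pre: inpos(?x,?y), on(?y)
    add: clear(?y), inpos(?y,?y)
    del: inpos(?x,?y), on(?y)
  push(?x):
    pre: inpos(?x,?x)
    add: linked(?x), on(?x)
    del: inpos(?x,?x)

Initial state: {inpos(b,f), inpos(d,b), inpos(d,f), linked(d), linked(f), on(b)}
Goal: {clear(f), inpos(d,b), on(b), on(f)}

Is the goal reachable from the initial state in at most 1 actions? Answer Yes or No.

1. flip(b,f)  →  {inpos(b,b), inpos(b,f), inpos(d,b), inpos(d,f), linked(d), on(b), on(f)}
2. move(b,f)  →  {clear(f), inpos(b,b), inpos(d,b), inpos(d,f), inpos(f,f), linked(d), on(b)}
3. push(f)  →  {clear(f), inpos(b,b), inpos(d,b), inpos(d,f), linked(d), linked(f), on(b), on(f)}
optimal plan length = 3; 3 > 1

No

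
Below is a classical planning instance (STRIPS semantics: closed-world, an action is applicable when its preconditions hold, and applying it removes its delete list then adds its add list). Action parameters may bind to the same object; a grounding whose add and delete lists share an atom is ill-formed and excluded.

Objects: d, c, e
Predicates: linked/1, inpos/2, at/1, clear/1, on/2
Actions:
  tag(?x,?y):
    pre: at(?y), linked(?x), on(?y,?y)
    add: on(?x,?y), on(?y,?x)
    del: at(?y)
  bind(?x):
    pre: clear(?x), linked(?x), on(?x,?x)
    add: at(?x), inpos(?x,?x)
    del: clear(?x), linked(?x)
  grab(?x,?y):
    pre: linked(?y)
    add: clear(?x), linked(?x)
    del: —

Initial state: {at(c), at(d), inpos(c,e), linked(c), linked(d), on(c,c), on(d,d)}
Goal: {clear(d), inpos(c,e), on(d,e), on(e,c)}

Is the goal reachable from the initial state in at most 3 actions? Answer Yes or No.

1. grab(d,d)  →  {at(c), at(d), clear(d), inpos(c,e), linked(c), linked(d), on(c,c), on(d,d)}
2. grab(e,d)  →  {at(c), at(d), clear(d), clear(e), inpos(c,e), linked(c), linked(d), linked(e), on(c,c), on(d,d)}
3. tag(e,d)  →  {at(c), clear(d), clear(e), inpos(c,e), linked(c), linked(d), linked(e), on(c,c), on(d,d), on(d,e), on(e,d)}
4. tag(e,c)  →  {clear(d), clear(e), inpos(c,e), linked(c), linked(d), linked(e), on(c,c), on(c,e), on(d,d), on(d,e), on(e,c), on(e,d)}
optimal plan length = 4; 4 > 3

No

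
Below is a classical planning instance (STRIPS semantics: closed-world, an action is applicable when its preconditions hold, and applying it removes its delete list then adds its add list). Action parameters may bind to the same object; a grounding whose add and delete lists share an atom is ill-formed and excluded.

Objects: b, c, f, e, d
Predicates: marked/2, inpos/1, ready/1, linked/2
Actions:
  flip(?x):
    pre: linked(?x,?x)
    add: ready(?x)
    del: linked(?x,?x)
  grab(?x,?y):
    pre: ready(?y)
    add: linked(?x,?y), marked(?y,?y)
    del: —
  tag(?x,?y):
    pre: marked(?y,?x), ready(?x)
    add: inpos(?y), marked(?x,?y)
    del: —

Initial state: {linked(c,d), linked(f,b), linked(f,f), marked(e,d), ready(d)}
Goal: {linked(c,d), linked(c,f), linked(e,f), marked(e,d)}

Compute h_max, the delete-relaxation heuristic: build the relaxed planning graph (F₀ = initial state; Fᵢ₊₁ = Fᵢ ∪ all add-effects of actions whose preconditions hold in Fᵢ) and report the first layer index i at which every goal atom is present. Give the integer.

2

F0 = init (5 atoms)
F1 = F0 ∪ {inpos(e), linked(b,d), linked(d,d), linked(e,d), linked(f,d), marked(d,d), marked(d,e), ready(f)}  (13 atoms)
F2 = F1 ∪ {inpos(d), linked(b,f), linked(c,f), linked(d,f), linked(e,f), marked(f,f)}  (19 atoms)
goal ⊆ F2  ⇒  h_max = 2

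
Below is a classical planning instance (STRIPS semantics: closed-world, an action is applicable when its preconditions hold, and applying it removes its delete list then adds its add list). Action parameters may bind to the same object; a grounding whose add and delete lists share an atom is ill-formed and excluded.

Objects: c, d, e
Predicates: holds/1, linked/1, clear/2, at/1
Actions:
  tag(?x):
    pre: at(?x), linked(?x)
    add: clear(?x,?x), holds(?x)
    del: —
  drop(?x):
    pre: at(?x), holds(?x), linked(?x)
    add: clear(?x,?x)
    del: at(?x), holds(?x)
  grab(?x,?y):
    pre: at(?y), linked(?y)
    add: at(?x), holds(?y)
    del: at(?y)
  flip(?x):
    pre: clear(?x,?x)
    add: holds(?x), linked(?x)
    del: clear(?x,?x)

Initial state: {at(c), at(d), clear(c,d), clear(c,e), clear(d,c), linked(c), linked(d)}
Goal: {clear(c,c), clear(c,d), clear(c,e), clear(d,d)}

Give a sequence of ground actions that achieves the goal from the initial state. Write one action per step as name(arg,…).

1. tag(c)  →  {at(c), at(d), clear(c,c), clear(c,d), clear(c,e), clear(d,c), holds(c), linked(c), linked(d)}
2. tag(d)  →  {at(c), at(d), clear(c,c), clear(c,d), clear(c,e), clear(d,c), clear(d,d), holds(c), holds(d), linked(c), linked(d)}

tag(c); tag(d)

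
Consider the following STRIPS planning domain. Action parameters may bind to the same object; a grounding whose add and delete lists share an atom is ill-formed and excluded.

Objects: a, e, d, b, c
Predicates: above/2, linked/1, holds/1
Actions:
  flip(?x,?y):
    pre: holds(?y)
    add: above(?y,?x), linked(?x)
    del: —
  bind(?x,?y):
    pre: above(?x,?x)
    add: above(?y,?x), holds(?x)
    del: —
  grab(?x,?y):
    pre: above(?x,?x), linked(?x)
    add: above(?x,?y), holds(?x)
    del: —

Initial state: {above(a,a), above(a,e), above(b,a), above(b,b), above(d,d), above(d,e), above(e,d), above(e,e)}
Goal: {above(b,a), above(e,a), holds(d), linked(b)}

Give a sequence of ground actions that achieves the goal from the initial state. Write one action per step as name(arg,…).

1. bind(a,e)  →  {above(a,a), above(a,e), above(b,a), above(b,b), above(d,d), above(d,e), above(e,a), above(e,d), above(e,e), holds(a)}
2. flip(b,a)  →  {above(a,a), above(a,b), above(a,e), above(b,a), above(b,b), above(d,d), above(d,e), above(e,a), above(e,d), above(e,e), holds(a), linked(b)}
3. bind(d,a)  →  {above(a,a), above(a,b), above(a,d), above(a,e), above(b,a), above(b,b), above(d,d), above(d,e), above(e,a), above(e,d), above(e,e), holds(a), holds(d), linked(b)}

bind(a,e); flip(b,a); bind(d,a)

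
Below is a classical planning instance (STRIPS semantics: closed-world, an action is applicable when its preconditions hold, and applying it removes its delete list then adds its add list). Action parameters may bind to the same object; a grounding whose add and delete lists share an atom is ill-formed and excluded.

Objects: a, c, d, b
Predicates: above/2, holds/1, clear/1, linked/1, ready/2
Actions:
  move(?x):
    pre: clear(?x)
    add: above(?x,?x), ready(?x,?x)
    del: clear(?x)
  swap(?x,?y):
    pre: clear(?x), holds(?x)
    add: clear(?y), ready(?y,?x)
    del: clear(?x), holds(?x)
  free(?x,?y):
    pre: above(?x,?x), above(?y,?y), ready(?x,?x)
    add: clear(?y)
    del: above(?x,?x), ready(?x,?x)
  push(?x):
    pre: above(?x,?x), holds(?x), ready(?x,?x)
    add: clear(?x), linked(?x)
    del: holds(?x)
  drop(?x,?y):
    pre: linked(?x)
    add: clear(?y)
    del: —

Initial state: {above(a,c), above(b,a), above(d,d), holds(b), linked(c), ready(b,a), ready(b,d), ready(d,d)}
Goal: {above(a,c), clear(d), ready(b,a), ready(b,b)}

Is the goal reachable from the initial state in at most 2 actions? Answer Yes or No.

1. free(d,d)  →  {above(a,c), above(b,a), clear(d), holds(b), linked(c), ready(b,a), ready(b,d)}
2. drop(c,b)  →  {above(a,c), above(b,a), clear(b), clear(d), holds(b), linked(c), ready(b,a), ready(b,d)}
3. move(b)  →  {above(a,c), above(b,a), above(b,b), clear(d), holds(b), linked(c), ready(b,a), ready(b,b), ready(b,d)}
optimal plan length = 3; 3 > 2

No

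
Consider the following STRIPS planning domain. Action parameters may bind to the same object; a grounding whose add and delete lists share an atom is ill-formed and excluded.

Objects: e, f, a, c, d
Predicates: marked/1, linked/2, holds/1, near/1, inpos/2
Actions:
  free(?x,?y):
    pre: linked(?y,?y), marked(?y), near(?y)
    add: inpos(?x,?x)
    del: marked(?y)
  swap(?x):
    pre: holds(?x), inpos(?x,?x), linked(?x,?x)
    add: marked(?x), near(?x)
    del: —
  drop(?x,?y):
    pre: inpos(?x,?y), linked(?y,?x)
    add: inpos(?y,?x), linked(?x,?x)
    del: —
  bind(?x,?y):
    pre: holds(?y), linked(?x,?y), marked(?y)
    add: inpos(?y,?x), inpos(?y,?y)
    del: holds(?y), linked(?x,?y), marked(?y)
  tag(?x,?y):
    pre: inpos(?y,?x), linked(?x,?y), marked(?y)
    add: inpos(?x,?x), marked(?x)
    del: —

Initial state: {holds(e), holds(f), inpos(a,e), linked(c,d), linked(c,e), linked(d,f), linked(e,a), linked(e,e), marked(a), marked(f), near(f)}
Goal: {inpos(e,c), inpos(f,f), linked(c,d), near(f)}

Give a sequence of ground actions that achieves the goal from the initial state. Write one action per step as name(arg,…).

bind(d,f); tag(e,a); bind(c,e)

1. bind(d,f)  →  {holds(e), inpos(a,e), inpos(f,d), inpos(f,f), linked(c,d), linked(c,e), linked(e,a), linked(e,e), marked(a), near(f)}
2. tag(e,a)  →  {holds(e), inpos(a,e), inpos(e,e), inpos(f,d), inpos(f,f), linked(c,d), linked(c,e), linked(e,a), linked(e,e), marked(a), marked(e), near(f)}
3. bind(c,e)  →  {inpos(a,e), inpos(e,c), inpos(e,e), inpos(f,d), inpos(f,f), linked(c,d), linked(e,a), linked(e,e), marked(a), near(f)}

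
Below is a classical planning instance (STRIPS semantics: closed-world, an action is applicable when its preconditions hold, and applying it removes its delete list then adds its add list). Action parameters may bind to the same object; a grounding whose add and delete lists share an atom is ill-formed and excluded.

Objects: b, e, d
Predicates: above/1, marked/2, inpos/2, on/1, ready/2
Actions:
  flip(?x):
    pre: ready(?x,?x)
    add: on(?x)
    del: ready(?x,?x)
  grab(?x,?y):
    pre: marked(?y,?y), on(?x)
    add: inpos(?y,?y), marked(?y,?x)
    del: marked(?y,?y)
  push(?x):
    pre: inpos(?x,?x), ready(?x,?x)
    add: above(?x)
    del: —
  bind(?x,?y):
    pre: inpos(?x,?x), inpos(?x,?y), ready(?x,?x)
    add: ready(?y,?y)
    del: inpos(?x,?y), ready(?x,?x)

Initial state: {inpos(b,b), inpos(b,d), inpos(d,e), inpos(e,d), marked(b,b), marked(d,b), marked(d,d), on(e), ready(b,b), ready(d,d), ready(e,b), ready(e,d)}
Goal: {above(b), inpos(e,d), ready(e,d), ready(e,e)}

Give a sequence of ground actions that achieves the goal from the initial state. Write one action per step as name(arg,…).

1. grab(e,d)  →  {inpos(b,b), inpos(b,d), inpos(d,d), inpos(d,e), inpos(e,d), marked(b,b), marked(d,b), marked(d,e), on(e), ready(b,b), ready(d,d), ready(e,b), ready(e,d)}
2. push(b)  →  {above(b), inpos(b,b), inpos(b,d), inpos(d,d), inpos(d,e), inpos(e,d), marked(b,b), marked(d,b), marked(d,e), on(e), ready(b,b), ready(d,d), ready(e,b), ready(e,d)}
3. bind(d,e)  →  {above(b), inpos(b,b), inpos(b,d), inpos(d,d), inpos(e,d), marked(b,b), marked(d,b), marked(d,e), on(e), ready(b,b), ready(e,b), ready(e,d), ready(e,e)}

grab(e,d); push(b); bind(d,e)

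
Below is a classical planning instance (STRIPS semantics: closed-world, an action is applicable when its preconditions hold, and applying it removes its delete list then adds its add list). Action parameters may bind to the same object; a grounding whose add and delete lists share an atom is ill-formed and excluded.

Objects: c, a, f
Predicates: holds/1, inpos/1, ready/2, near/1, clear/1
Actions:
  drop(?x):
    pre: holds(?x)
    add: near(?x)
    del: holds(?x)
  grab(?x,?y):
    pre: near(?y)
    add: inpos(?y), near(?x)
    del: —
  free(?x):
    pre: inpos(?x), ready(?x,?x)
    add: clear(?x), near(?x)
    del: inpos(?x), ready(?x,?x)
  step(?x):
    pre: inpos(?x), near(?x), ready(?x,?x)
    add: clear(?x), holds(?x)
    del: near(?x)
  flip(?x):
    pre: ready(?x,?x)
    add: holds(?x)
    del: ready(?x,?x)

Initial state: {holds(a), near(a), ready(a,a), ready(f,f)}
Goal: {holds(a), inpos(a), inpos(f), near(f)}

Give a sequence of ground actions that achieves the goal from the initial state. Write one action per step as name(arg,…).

grab(f,a); grab(c,f)

1. grab(f,a)  →  {holds(a), inpos(a), near(a), near(f), ready(a,a), ready(f,f)}
2. grab(c,f)  →  {holds(a), inpos(a), inpos(f), near(a), near(c), near(f), ready(a,a), ready(f,f)}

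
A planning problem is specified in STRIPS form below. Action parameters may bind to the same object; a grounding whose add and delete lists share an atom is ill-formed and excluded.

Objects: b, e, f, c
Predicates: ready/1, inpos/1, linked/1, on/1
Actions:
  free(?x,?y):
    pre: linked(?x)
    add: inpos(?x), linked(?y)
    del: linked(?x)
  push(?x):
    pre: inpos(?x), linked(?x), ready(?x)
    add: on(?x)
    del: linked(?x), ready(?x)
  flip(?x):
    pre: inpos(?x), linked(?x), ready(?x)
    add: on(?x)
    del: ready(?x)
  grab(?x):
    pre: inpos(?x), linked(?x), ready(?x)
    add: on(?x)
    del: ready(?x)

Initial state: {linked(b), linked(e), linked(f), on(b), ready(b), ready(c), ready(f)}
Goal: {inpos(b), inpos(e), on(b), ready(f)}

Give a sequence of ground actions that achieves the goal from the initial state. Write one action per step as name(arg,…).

free(b,e); free(e,b)

1. free(b,e)  →  {inpos(b), linked(e), linked(f), on(b), ready(b), ready(c), ready(f)}
2. free(e,b)  →  {inpos(b), inpos(e), linked(b), linked(f), on(b), ready(b), ready(c), ready(f)}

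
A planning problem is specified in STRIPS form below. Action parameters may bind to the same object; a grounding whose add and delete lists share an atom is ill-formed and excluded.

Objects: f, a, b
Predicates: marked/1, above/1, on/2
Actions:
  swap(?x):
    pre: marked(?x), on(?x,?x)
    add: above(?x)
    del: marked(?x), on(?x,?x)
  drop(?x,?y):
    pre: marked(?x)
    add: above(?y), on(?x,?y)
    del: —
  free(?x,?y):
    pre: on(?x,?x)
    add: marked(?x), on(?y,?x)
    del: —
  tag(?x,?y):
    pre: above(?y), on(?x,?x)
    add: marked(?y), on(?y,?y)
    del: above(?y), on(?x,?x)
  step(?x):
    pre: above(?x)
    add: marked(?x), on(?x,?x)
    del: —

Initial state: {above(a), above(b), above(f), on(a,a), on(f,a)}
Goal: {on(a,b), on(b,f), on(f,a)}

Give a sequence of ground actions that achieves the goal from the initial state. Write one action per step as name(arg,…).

1. tag(a,b)  →  {above(a), above(f), marked(b), on(b,b), on(f,a)}
2. drop(b,f)  →  {above(a), above(f), marked(b), on(b,b), on(b,f), on(f,a)}
3. free(b,a)  →  {above(a), above(f), marked(b), on(a,b), on(b,b), on(b,f), on(f,a)}

tag(a,b); drop(b,f); free(b,a)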